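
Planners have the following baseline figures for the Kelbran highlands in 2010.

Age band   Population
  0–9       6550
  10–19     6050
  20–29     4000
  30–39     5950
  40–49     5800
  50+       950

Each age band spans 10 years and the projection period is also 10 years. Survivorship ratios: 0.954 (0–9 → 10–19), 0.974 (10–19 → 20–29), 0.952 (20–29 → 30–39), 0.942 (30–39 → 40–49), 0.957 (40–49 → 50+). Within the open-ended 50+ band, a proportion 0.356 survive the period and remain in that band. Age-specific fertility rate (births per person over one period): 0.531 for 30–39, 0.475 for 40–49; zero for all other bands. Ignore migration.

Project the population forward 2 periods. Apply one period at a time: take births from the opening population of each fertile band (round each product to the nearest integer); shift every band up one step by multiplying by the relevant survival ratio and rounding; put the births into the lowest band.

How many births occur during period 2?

4684

(Bands numbered youngest = 1 to oldest = 6.)
[period 1]
Births: 5950 × 0.531 = 3159, 5800 × 0.475 = 2755 → 5914
Band 2: 6550 × 0.954 = 6249
Band 3: 6050 × 0.974 = 5893
Band 4: 4000 × 0.952 = 3808
Band 5: 5950 × 0.942 = 5605
Band 6: 5800 × 0.957 + 950 × 0.356 = 5551 + 338 = 5889
Giving 5914 / 6249 / 5893 / 3808 / 5605 / 5889.
[period 2]
Births: 3808 × 0.531 = 2022, 5605 × 0.475 = 2662 → 4684
Band 2: 5914 × 0.954 = 5642
Band 3: 6249 × 0.974 = 6087
Band 4: 5893 × 0.952 = 5610
Band 5: 3808 × 0.942 = 3587
Band 6: 5605 × 0.957 + 5889 × 0.356 = 5364 + 2096 = 7460
Giving 4684 / 5642 / 6087 / 5610 / 3587 / 7460.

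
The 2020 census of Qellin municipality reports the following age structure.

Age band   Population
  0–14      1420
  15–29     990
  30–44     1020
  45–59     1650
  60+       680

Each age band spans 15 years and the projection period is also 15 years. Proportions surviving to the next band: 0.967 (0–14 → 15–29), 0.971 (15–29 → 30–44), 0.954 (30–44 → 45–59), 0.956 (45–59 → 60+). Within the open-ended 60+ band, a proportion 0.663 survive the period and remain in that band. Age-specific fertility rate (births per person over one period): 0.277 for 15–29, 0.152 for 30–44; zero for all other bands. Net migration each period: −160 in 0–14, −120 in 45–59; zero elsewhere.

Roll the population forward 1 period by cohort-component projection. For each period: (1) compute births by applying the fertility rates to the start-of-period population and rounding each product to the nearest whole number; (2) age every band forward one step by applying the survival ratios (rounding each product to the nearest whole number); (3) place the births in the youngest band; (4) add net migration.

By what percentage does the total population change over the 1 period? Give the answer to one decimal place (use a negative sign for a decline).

Let group 1 be 0–14 through group 5 = 60+.
— Period 1 —
Births: 990 × 0.277 = 274 ; 1020 × 0.152 = 155 ⇒ total 429
Group 2: 1420 × 0.967 = 1373
Group 3: 990 × 0.971 = 961
Group 4: 1020 × 0.954 = 973
Group 5: 1650 × 0.956 + 680 × 0.663 = 1577 + 451 = 2028
Net migration: Group 1 − 160 → 269; Group 4 − 120 → 853
End of period: [269, 1373, 961, 853, 2028]
Total: 5760 → 5484; change = -276; percentage change = -4.8%

-4.8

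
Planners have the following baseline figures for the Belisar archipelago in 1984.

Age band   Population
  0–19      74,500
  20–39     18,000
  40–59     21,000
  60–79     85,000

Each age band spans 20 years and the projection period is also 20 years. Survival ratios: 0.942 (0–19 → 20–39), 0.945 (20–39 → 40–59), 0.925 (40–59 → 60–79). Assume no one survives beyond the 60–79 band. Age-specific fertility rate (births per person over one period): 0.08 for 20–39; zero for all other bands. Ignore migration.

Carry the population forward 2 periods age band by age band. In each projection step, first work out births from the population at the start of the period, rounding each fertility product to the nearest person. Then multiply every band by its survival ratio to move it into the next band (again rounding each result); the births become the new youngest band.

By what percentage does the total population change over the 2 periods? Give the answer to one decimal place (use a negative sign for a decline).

(Bands numbered youngest = 1 to oldest = 4.)
— Period 1 —
Births: 18000 × 0.08 = 1440
Band 2: 74500 × 0.942 = 70179
Band 3: 18000 × 0.945 = 17010
Band 4: 21000 × 0.925 = 19425
→ [1440, 70179, 17010, 19425]
— Period 2 —
Births: 70179 × 0.08 = 5614
Band 2: 1440 × 0.942 = 1356
Band 3: 70179 × 0.945 = 66319
Band 4: 17010 × 0.925 = 15734
→ [5614, 1356, 66319, 15734]
Total: 198500 → 89023; change = -109477; percentage change = -55.2%

-55.2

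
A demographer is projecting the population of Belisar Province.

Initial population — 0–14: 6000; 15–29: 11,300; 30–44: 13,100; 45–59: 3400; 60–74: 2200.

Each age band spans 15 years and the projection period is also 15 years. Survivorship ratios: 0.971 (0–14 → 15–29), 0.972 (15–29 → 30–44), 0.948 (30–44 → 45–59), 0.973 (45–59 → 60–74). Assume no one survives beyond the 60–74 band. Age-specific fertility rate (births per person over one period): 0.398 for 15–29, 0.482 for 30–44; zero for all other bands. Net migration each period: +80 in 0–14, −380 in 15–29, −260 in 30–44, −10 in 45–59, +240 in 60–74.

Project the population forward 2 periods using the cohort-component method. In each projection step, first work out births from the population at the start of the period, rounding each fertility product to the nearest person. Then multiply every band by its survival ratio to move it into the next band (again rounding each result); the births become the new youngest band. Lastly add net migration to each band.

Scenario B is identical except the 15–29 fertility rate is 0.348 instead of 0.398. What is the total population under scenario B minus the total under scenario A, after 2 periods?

[period 1]
Births: 11300 * 0.398 = 4497  |  13100 * 0.482 = 6314 → 10811
15–29: 6000 * 0.971 = 5826
30–44: 11300 * 0.972 = 10984
45–59: 13100 * 0.948 = 12419
60–74: 3400 * 0.973 = 3308
Net migration: 0–14 + 80 → 10891; 15–29 − 380 → 5446; 30–44 − 260 → 10724; 45–59 − 10 → 12409; 60–74 + 240 → 3548
End of period: [10891, 5446, 10724, 12409, 3548]
[period 2]
Births: 5446 * 0.398 = 2168  |  10724 * 0.482 = 5169 → 7337
15–29: 10891 * 0.971 = 10575
30–44: 5446 * 0.972 = 5294
45–59: 10724 * 0.948 = 10166
60–74: 12409 * 0.973 = 12074
Net migration: 0–14 + 80 → 7417; 15–29 − 380 → 10195; 30–44 − 260 → 5034; 45–59 − 10 → 10156; 60–74 + 240 → 12314
End of period: [7417, 10195, 5034, 10156, 12314]
Scenario A total after 2 periods: 45116
Scenario B projection —
[period 1]
Births: 11300 * 0.348 = 3932  |  13100 * 0.482 = 6314 → 10246
15–29: 6000 * 0.971 = 5826
30–44: 11300 * 0.972 = 10984
45–59: 13100 * 0.948 = 12419
60–74: 3400 * 0.973 = 3308
Net migration: 0–14 + 80 → 10326; 15–29 − 380 → 5446; 30–44 − 260 → 10724; 45–59 − 10 → 12409; 60–74 + 240 → 3548
End of period: [10326, 5446, 10724, 12409, 3548]
[period 2]
Births: 5446 * 0.348 = 1895  |  10724 * 0.482 = 5169 → 7064
15–29: 10326 * 0.971 = 10027
30–44: 5446 * 0.972 = 5294
45–59: 10724 * 0.948 = 10166
60–74: 12409 * 0.973 = 12074
Net migration: 0–14 + 80 → 7144; 15–29 − 380 → 9647; 30–44 − 260 → 5034; 45–59 − 10 → 10156; 60–74 + 240 → 12314
End of period: [7144, 9647, 5034, 10156, 12314]
Scenario B total after 2 periods: 44295
Difference B − A = 44295 − 45116 = -821

-821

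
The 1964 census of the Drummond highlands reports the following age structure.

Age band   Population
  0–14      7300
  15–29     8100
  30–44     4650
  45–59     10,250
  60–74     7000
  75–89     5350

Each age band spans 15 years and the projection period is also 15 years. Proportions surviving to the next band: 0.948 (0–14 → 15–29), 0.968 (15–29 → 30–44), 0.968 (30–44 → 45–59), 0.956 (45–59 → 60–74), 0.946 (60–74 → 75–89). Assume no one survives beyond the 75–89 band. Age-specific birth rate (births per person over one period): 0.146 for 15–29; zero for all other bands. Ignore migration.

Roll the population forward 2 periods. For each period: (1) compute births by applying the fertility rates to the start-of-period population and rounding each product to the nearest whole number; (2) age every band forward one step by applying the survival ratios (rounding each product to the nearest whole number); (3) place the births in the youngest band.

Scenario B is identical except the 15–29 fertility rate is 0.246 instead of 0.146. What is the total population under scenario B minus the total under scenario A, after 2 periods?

1460

(Groups numbered youngest = 1 to oldest = 6.)
Period 1.
Births: 8100 × 0.146 = 1183
Group 2: 7300 × 0.948 = 6920
Group 3: 8100 × 0.968 = 7841
Group 4: 4650 × 0.968 = 4501
Group 5: 10250 × 0.956 = 9799
Group 6: 7000 × 0.946 = 6622
End of period: [1183, 6920, 7841, 4501, 9799, 6622]
Period 2.
Births: 6920 × 0.146 = 1010
Group 2: 1183 × 0.948 = 1121
Group 3: 6920 × 0.968 = 6699
Group 4: 7841 × 0.968 = 7590
Group 5: 4501 × 0.956 = 4303
Group 6: 9799 × 0.946 = 9270
End of period: [1010, 1121, 6699, 7590, 4303, 9270]
Scenario A total after 2 periods: 29993
Scenario B projection —
Period 1.
Births: 8100 × 0.246 = 1993
Group 2: 7300 × 0.948 = 6920
Group 3: 8100 × 0.968 = 7841
Group 4: 4650 × 0.968 = 4501
Group 5: 10250 × 0.956 = 9799
Group 6: 7000 × 0.946 = 6622
End of period: [1993, 6920, 7841, 4501, 9799, 6622]
Period 2.
Births: 6920 × 0.246 = 1702
Group 2: 1993 × 0.948 = 1889
Group 3: 6920 × 0.968 = 6699
Group 4: 7841 × 0.968 = 7590
Group 5: 4501 × 0.956 = 4303
Group 6: 9799 × 0.946 = 9270
End of period: [1702, 1889, 6699, 7590, 4303, 9270]
Scenario B total after 2 periods: 31453
Difference B − A = 31453 − 29993 = 1460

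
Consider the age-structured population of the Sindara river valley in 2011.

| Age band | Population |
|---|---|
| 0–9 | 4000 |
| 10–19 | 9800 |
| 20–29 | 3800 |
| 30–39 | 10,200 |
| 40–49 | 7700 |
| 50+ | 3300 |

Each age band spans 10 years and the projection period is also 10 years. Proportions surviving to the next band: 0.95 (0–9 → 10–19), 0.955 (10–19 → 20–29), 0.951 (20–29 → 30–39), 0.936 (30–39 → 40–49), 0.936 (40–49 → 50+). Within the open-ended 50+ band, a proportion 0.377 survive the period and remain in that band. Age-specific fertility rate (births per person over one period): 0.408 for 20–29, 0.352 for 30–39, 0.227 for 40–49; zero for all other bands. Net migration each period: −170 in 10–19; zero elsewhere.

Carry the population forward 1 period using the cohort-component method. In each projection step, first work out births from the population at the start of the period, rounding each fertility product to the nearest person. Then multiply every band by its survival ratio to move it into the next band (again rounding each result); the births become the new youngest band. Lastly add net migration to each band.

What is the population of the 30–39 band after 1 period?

(Groups numbered youngest = 1 to oldest = 6.)
After projecting period 1:
Births: 3800 × 0.408 = 1550  |  10200 × 0.352 = 3590  |  7700 × 0.227 = 1748 ⇒ total 6888
Group 2: 4000 × 0.95 = 3800
Group 3: 9800 × 0.955 = 9359
Group 4: 3800 × 0.951 = 3614
Group 5: 10200 × 0.936 = 9547
Group 6: 7700 × 0.936 + 3300 × 0.377 = 7207 + 1244 = 8451
Net migration: Group 2 − 170 → 3630
→ [6888, 3630, 9359, 3614, 9547, 8451]

3614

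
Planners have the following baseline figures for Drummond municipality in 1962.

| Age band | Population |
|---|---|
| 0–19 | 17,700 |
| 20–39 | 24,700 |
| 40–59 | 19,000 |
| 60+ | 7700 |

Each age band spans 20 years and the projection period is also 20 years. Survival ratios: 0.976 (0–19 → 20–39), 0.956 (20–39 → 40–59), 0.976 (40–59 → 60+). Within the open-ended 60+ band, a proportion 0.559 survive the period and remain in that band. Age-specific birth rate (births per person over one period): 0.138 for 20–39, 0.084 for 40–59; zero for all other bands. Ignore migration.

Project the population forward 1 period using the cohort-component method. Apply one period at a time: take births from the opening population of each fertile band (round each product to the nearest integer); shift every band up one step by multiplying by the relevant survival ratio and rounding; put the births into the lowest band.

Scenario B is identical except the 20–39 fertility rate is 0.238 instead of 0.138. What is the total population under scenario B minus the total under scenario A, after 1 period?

2470

Numbering the groups 1..4 from youngest to oldest:
— Period 1 —
Births: 24700 × 0.138 = 3409, 19000 × 0.084 = 1596 → 5005
Group 2: 17700 × 0.976 = 17275
Group 3: 24700 × 0.956 = 23613
Group 4: 19000 × 0.976 + 7700 × 0.559 = 18544 + 4304 = 22848
End of period: [5005, 17275, 23613, 22848]
Scenario A total after 1 period: 68741
Scenario B projection —
— Period 1 —
Births: 24700 × 0.238 = 5879, 19000 × 0.084 = 1596 → 7475
Group 2: 17700 × 0.976 = 17275
Group 3: 24700 × 0.956 = 23613
Group 4: 19000 × 0.976 + 7700 × 0.559 = 18544 + 4304 = 22848
End of period: [7475, 17275, 23613, 22848]
Scenario B total after 1 period: 71211
Difference B − A = 71211 − 68741 = 2470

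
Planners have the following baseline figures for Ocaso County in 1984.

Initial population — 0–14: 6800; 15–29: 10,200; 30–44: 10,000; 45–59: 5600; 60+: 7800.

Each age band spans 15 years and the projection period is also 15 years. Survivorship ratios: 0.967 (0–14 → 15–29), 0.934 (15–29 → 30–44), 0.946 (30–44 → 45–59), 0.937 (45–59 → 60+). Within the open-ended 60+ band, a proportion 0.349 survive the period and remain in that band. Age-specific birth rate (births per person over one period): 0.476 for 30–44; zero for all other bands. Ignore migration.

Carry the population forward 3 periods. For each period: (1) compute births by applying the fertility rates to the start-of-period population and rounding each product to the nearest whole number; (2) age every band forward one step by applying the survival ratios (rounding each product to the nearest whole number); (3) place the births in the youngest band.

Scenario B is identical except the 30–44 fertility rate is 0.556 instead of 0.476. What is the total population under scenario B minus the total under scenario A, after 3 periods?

1951

Let band 1 be 0–14 through band 5 = 60+.
[period 1]
Births: 10000 × 0.476 = 4760
Band 2: 6800 × 0.967 = 6576
Band 3: 10200 × 0.934 = 9527
Band 4: 10000 × 0.946 = 9460
Band 5: 5600 × 0.937 + 7800 × 0.349 = 5247 + 2722 = 7969
Population now: 0–14=4760, 15–29=6576, 30–44=9527, 45–59=9460, 60+=7969
[period 2]
Births: 9527 × 0.476 = 4535
Band 2: 4760 × 0.967 = 4603
Band 3: 6576 × 0.934 = 6142
Band 4: 9527 × 0.946 = 9013
Band 5: 9460 × 0.937 + 7969 × 0.349 = 8864 + 2781 = 11645
Population now: 0–14=4535, 15–29=4603, 30–44=6142, 45–59=9013, 60+=11645
[period 3]
Births: 6142 × 0.476 = 2924
Band 2: 4535 × 0.967 = 4385
Band 3: 4603 × 0.934 = 4299
Band 4: 6142 × 0.946 = 5810
Band 5: 9013 × 0.937 + 11645 × 0.349 = 8445 + 4064 = 12509
Population now: 0–14=2924, 15–29=4385, 30–44=4299, 45–59=5810, 60+=12509
Scenario A total after 3 periods: 29927
Scenario B projection —
[period 1]
Births: 10000 × 0.556 = 5560
Band 2: 6800 × 0.967 = 6576
Band 3: 10200 × 0.934 = 9527
Band 4: 10000 × 0.946 = 9460
Band 5: 5600 × 0.937 + 7800 × 0.349 = 5247 + 2722 = 7969
Population now: 0–14=5560, 15–29=6576, 30–44=9527, 45–59=9460, 60+=7969
[period 2]
Births: 9527 × 0.556 = 5297
Band 2: 5560 × 0.967 = 5377
Band 3: 6576 × 0.934 = 6142
Band 4: 9527 × 0.946 = 9013
Band 5: 9460 × 0.937 + 7969 × 0.349 = 8864 + 2781 = 11645
Population now: 0–14=5297, 15–29=5377, 30–44=6142, 45–59=9013, 60+=11645
[period 3]
Births: 6142 × 0.556 = 3415
Band 2: 5297 × 0.967 = 5122
Band 3: 5377 × 0.934 = 5022
Band 4: 6142 × 0.946 = 5810
Band 5: 9013 × 0.937 + 11645 × 0.349 = 8445 + 4064 = 12509
Population now: 0–14=3415, 15–29=5122, 30–44=5022, 45–59=5810, 60+=12509
Scenario B total after 3 periods: 31878
Difference B − A = 31878 − 29927 = 1951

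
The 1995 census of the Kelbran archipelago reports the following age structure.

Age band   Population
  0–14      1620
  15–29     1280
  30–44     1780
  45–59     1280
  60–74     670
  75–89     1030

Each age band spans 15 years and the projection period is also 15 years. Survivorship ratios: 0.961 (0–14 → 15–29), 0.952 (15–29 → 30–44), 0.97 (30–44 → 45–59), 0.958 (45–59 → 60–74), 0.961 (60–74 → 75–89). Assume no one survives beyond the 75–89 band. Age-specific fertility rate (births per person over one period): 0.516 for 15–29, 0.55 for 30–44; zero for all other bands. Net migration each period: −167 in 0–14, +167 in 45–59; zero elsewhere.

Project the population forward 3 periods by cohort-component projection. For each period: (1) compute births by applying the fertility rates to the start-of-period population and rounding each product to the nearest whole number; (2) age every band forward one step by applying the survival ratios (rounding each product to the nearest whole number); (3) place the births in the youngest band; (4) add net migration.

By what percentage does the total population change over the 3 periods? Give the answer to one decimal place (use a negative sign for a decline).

Let band 1 be 0–14 through band 6 = 75–89.
Period 1.
Births: 1280 × 0.516 = 660, 1780 × 0.55 = 979 ⇒ total 1639
Band 2: 1620 × 0.961 = 1557
Band 3: 1280 × 0.952 = 1219
Band 4: 1780 × 0.97 = 1727
Band 5: 1280 × 0.958 = 1226
Band 6: 670 × 0.961 = 644
Net migration: Band 1 − 167 → 1472; Band 4 + 167 → 1894
End of period: [1472, 1557, 1219, 1894, 1226, 644]
Period 2.
Births: 1557 × 0.516 = 803, 1219 × 0.55 = 670 ⇒ total 1473
Band 2: 1472 × 0.961 = 1415
Band 3: 1557 × 0.952 = 1482
Band 4: 1219 × 0.97 = 1182
Band 5: 1894 × 0.958 = 1814
Band 6: 1226 × 0.961 = 1178
Net migration: Band 1 − 167 → 1306; Band 4 + 167 → 1349
End of period: [1306, 1415, 1482, 1349, 1814, 1178]
Period 3.
Births: 1415 × 0.516 = 730, 1482 × 0.55 = 815 ⇒ total 1545
Band 2: 1306 × 0.961 = 1255
Band 3: 1415 × 0.952 = 1347
Band 4: 1482 × 0.97 = 1438
Band 5: 1349 × 0.958 = 1292
Band 6: 1814 × 0.961 = 1743
Net migration: Band 1 − 167 → 1378; Band 4 + 167 → 1605
End of period: [1378, 1255, 1347, 1605, 1292, 1743]
Total: 7660 → 8620; change = 960; percentage change = 12.5%

12.5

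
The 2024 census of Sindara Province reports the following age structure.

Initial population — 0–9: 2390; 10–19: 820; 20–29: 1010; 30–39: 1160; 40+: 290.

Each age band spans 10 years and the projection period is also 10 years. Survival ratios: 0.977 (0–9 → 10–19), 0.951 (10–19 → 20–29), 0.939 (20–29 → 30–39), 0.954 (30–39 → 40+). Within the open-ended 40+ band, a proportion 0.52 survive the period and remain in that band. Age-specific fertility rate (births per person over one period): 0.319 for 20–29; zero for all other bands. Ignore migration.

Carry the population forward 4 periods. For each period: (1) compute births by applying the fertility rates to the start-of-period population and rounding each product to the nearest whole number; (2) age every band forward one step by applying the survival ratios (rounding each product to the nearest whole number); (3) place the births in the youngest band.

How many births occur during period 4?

96

Let band 1 be 0–9 through band 5 = 40+.
[period 1]
Births: 1010 * 0.319 = 322
Band 2: 2390 * 0.977 = 2335
Band 3: 820 * 0.951 = 780
Band 4: 1010 * 0.939 = 948
Band 5: 1160 * 0.954 + 290 * 0.52 = 1107 + 151 = 1258
Giving 322 / 2335 / 780 / 948 / 1258.
[period 2]
Births: 780 * 0.319 = 249
Band 2: 322 * 0.977 = 315
Band 3: 2335 * 0.951 = 2221
Band 4: 780 * 0.939 = 732
Band 5: 948 * 0.954 + 1258 * 0.52 = 904 + 654 = 1558
Giving 249 / 315 / 2221 / 732 / 1558.
[period 3]
Births: 2221 * 0.319 = 708
Band 2: 249 * 0.977 = 243
Band 3: 315 * 0.951 = 300
Band 4: 2221 * 0.939 = 2086
Band 5: 732 * 0.954 + 1558 * 0.52 = 698 + 810 = 1508
Giving 708 / 243 / 300 / 2086 / 1508.
[period 4]
Births: 300 * 0.319 = 96
Band 2: 708 * 0.977 = 692
Band 3: 243 * 0.951 = 231
Band 4: 300 * 0.939 = 282
Band 5: 2086 * 0.954 + 1508 * 0.52 = 1990 + 784 = 2774
Giving 96 / 692 / 231 / 282 / 2774.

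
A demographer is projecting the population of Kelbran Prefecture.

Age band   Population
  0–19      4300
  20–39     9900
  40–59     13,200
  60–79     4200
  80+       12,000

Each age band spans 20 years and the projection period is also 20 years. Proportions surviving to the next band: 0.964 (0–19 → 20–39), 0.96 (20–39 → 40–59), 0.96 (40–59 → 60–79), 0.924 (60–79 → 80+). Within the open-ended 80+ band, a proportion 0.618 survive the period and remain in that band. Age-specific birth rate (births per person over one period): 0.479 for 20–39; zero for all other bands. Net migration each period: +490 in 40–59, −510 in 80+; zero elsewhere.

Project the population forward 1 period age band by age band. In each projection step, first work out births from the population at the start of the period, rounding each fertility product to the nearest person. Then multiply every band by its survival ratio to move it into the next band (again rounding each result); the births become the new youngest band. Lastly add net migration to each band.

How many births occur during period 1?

4742

[period 1]
Births: 9900 × 0.479 = 4742
20–39: 4300 × 0.964 = 4145
40–59: 9900 × 0.96 = 9504
60–79: 13200 × 0.96 = 12672
80+: 4200 × 0.924 + 12000 × 0.618 = 3881 + 7416 = 11297
Net migration: 40–59 + 490 → 9994; 80+ − 510 → 10787
→ [4742, 4145, 9994, 12672, 10787]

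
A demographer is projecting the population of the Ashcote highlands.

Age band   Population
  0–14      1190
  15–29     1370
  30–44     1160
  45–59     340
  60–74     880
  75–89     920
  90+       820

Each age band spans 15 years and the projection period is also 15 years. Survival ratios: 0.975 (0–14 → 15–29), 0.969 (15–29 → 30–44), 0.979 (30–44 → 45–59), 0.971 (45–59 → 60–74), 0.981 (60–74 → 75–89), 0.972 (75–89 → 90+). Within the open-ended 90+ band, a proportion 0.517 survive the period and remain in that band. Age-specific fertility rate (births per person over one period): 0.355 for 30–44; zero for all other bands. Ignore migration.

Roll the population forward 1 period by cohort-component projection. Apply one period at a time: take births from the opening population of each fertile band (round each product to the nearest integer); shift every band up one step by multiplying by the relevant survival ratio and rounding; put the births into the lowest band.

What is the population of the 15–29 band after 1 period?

Let band 1 be 0–14 through band 7 = 90+.
Period 1:
Births: 1160 * 0.355 = 412
Band 2: 1190 * 0.975 = 1160
Band 3: 1370 * 0.969 = 1328
Band 4: 1160 * 0.979 = 1136
Band 5: 340 * 0.971 = 330
Band 6: 880 * 0.981 = 863
Band 7: 920 * 0.972 + 820 * 0.517 = 894 + 424 = 1318
→ [412, 1160, 1328, 1136, 330, 863, 1318]

1160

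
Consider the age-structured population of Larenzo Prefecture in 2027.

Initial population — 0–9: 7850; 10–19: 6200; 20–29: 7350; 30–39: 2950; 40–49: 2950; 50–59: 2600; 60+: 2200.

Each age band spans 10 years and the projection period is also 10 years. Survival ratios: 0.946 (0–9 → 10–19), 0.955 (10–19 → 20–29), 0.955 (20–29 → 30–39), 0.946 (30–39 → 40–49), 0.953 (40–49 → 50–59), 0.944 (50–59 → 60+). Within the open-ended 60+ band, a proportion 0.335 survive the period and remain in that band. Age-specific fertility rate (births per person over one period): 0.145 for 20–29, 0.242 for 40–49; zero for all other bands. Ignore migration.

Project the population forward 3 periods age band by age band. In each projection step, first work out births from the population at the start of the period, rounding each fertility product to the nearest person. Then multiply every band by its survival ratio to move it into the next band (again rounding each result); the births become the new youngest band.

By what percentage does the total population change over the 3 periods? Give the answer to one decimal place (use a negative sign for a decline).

Let band 1 be 0–9 through band 7 = 60+.
Period 1:
Births: 7350 × 0.145 = 1066 ; 2950 × 0.242 = 714 → total 1780
Band 2: 7850 × 0.946 = 7426
Band 3: 6200 × 0.955 = 5921
Band 4: 7350 × 0.955 = 7019
Band 5: 2950 × 0.946 = 2791
Band 6: 2950 × 0.953 = 2811
Band 7: 2600 × 0.944 + 2200 × 0.335 = 2454 + 737 = 3191
Population now: 0–9=1780, 10–19=7426, 20–29=5921, 30–39=7019, 40–49=2791, 50–59=2811, 60+=3191
Period 2:
Births: 5921 × 0.145 = 859 ; 2791 × 0.242 = 675 → total 1534
Band 2: 1780 × 0.946 = 1684
Band 3: 7426 × 0.955 = 7092
Band 4: 5921 × 0.955 = 5655
Band 5: 7019 × 0.946 = 6640
Band 6: 2791 × 0.953 = 2660
Band 7: 2811 × 0.944 + 3191 × 0.335 = 2654 + 1069 = 3723
Population now: 0–9=1534, 10–19=1684, 20–29=7092, 30–39=5655, 40–49=6640, 50–59=2660, 60+=3723
Period 3:
Births: 7092 × 0.145 = 1028 ; 6640 × 0.242 = 1607 → total 2635
Band 2: 1534 × 0.946 = 1451
Band 3: 1684 × 0.955 = 1608
Band 4: 7092 × 0.955 = 6773
Band 5: 5655 × 0.946 = 5350
Band 6: 6640 × 0.953 = 6328
Band 7: 2660 × 0.944 + 3723 × 0.335 = 2511 + 1247 = 3758
Population now: 0–9=2635, 10–19=1451, 20–29=1608, 30–39=6773, 40–49=5350, 50–59=6328, 60+=3758
Total: 32100 → 27903; change = -4197; percentage change = -13.1%

-13.1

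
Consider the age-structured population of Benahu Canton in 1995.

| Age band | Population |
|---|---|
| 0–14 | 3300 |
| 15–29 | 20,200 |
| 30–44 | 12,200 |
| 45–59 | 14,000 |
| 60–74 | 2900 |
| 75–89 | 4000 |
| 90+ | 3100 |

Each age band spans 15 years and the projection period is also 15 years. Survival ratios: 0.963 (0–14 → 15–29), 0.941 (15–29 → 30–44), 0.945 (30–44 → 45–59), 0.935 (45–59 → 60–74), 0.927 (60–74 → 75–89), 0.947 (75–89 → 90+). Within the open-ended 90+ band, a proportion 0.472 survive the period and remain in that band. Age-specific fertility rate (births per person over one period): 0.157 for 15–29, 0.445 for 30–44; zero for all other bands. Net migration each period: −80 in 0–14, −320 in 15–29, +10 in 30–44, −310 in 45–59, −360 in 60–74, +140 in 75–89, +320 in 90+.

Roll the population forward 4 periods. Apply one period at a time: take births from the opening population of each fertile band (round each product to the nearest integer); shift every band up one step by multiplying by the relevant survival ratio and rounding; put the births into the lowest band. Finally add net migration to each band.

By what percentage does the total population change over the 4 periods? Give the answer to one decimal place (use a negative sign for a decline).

-9.8

Period 1.
Births: 20200 × 0.157 = 3171, 12200 × 0.445 = 5429 ⇒ total 8600
15–29: 3300 × 0.963 = 3178
30–44: 20200 × 0.941 = 19008
45–59: 12200 × 0.945 = 11529
60–74: 14000 × 0.935 = 13090
75–89: 2900 × 0.927 = 2688
90+: 4000 × 0.947 + 3100 × 0.472 = 3788 + 1463 = 5251
Net migration: 0–14 − 80 → 8520; 15–29 − 320 → 2858; 30–44 + 10 → 19018; 45–59 − 310 → 11219; 60–74 − 360 → 12730; 75–89 + 140 → 2828; 90+ + 320 → 5571
Giving 8520 / 2858 / 19018 / 11219 / 12730 / 2828 / 5571.
Period 2.
Births: 2858 × 0.157 = 449, 19018 × 0.445 = 8463 ⇒ total 8912
15–29: 8520 × 0.963 = 8205
30–44: 2858 × 0.941 = 2689
45–59: 19018 × 0.945 = 17972
60–74: 11219 × 0.935 = 10490
75–89: 12730 × 0.927 = 11801
90+: 2828 × 0.947 + 5571 × 0.472 = 2678 + 2630 = 5308
Net migration: 0–14 − 80 → 8832; 15–29 − 320 → 7885; 30–44 + 10 → 2699; 45–59 − 310 → 17662; 60–74 − 360 → 10130; 75–89 + 140 → 11941; 90+ + 320 → 5628
Giving 8832 / 7885 / 2699 / 17662 / 10130 / 11941 / 5628.
Period 3.
Births: 7885 × 0.157 = 1238, 2699 × 0.445 = 1201 ⇒ total 2439
15–29: 8832 × 0.963 = 8505
30–44: 7885 × 0.941 = 7420
45–59: 2699 × 0.945 = 2551
60–74: 17662 × 0.935 = 16514
75–89: 10130 × 0.927 = 9391
90+: 11941 × 0.947 + 5628 × 0.472 = 11308 + 2656 = 13964
Net migration: 0–14 − 80 → 2359; 15–29 − 320 → 8185; 30–44 + 10 → 7430; 45–59 − 310 → 2241; 60–74 − 360 → 16154; 75–89 + 140 → 9531; 90+ + 320 → 14284
Giving 2359 / 8185 / 7430 / 2241 / 16154 / 9531 / 14284.
Period 4.
Births: 8185 × 0.157 = 1285, 7430 × 0.445 = 3306 ⇒ total 4591
15–29: 2359 × 0.963 = 2272
30–44: 8185 × 0.941 = 7702
45–59: 7430 × 0.945 = 7021
60–74: 2241 × 0.935 = 2095
75–89: 16154 × 0.927 = 14975
90+: 9531 × 0.947 + 14284 × 0.472 = 9026 + 6742 = 15768
Net migration: 0–14 − 80 → 4511; 15–29 − 320 → 1952; 30–44 + 10 → 7712; 45–59 − 310 → 6711; 60–74 − 360 → 1735; 75–89 + 140 → 15115; 90+ + 320 → 16088
Giving 4511 / 1952 / 7712 / 6711 / 1735 / 15115 / 16088.
Total: 59700 → 53824; change = -5876; percentage change = -9.8%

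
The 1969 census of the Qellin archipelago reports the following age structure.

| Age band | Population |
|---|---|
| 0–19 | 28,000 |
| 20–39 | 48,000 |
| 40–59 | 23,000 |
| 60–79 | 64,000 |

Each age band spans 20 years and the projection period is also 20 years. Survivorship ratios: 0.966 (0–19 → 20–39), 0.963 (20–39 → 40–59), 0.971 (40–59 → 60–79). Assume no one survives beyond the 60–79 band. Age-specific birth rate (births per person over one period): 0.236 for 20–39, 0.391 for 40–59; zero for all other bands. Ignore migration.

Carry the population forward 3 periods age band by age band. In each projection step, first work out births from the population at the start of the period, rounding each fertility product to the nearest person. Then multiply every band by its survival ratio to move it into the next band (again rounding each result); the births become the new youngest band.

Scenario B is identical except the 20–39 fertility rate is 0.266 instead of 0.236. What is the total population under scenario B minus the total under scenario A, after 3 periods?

3083

Period 1.
Births: 48000 * 0.236 = 11328, 23000 * 0.391 = 8993 — total 20321
20–39: 28000 * 0.966 = 27048
40–59: 48000 * 0.963 = 46224
60–79: 23000 * 0.971 = 22333
Population now: 0–19=20321, 20–39=27048, 40–59=46224, 60–79=22333
Period 2.
Births: 27048 * 0.236 = 6383, 46224 * 0.391 = 18074 — total 24457
20–39: 20321 * 0.966 = 19630
40–59: 27048 * 0.963 = 26047
60–79: 46224 * 0.971 = 44884
Population now: 0–19=24457, 20–39=19630, 40–59=26047, 60–79=44884
Period 3.
Births: 19630 * 0.236 = 4633, 26047 * 0.391 = 10184 — total 14817
20–39: 24457 * 0.966 = 23625
40–59: 19630 * 0.963 = 18904
60–79: 26047 * 0.971 = 25292
Population now: 0–19=14817, 20–39=23625, 40–59=18904, 60–79=25292
Scenario A total after 3 periods: 82638
Scenario B projection —
Period 1.
Births: 48000 * 0.266 = 12768, 23000 * 0.391 = 8993 — total 21761
20–39: 28000 * 0.966 = 27048
40–59: 48000 * 0.963 = 46224
60–79: 23000 * 0.971 = 22333
Population now: 0–19=21761, 20–39=27048, 40–59=46224, 60–79=22333
Period 2.
Births: 27048 * 0.266 = 7195, 46224 * 0.391 = 18074 — total 25269
20–39: 21761 * 0.966 = 21021
40–59: 27048 * 0.963 = 26047
60–79: 46224 * 0.971 = 44884
Population now: 0–19=25269, 20–39=21021, 40–59=26047, 60–79=44884
Period 3.
Births: 21021 * 0.266 = 5592, 26047 * 0.391 = 10184 — total 15776
20–39: 25269 * 0.966 = 24410
40–59: 21021 * 0.963 = 20243
60–79: 26047 * 0.971 = 25292
Population now: 0–19=15776, 20–39=24410, 40–59=20243, 60–79=25292
Scenario B total after 3 periods: 85721
Difference B − A = 85721 − 82638 = 3083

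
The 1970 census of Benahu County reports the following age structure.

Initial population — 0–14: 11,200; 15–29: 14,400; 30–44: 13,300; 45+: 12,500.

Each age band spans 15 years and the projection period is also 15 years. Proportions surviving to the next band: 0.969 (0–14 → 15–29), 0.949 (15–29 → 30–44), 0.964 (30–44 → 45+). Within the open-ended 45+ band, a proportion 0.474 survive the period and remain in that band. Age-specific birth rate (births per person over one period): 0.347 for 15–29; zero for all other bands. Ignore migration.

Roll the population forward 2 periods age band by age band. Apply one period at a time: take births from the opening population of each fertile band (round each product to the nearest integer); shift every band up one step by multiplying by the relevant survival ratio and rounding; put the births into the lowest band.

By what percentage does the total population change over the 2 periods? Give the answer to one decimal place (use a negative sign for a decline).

(Bands numbered youngest = 1 to oldest = 4.)
After projecting period 1:
Births: 14400 × 0.347 = 4997
Band 2: 11200 × 0.969 = 10853
Band 3: 14400 × 0.949 = 13666
Band 4: 13300 × 0.964 + 12500 × 0.474 = 12821 + 5925 = 18746
Giving 4997 / 10853 / 13666 / 18746.
After projecting period 2:
Births: 10853 × 0.347 = 3766
Band 2: 4997 × 0.969 = 4842
Band 3: 10853 × 0.949 = 10299
Band 4: 13666 × 0.964 + 18746 × 0.474 = 13174 + 8886 = 22060
Giving 3766 / 4842 / 10299 / 22060.
Total: 51400 → 40967; change = -10433; percentage change = -20.3%

-20.3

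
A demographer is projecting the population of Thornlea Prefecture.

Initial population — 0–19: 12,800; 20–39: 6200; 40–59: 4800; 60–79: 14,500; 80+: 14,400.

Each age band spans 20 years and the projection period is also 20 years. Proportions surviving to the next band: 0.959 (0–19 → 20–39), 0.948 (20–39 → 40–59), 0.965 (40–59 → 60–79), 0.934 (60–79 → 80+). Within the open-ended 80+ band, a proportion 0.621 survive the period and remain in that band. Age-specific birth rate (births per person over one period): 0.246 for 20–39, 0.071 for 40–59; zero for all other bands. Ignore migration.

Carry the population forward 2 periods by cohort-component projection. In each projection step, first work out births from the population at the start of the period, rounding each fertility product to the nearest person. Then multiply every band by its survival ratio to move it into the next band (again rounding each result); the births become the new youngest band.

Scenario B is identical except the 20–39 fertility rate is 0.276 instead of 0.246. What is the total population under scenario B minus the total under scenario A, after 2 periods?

Let band 1 be 0–19 through band 5 = 80+.
Period 1.
Births: 6200 × 0.246 = 1525 ; 4800 × 0.071 = 341 → total 1866
Band 2: 12800 × 0.959 = 12275
Band 3: 6200 × 0.948 = 5878
Band 4: 4800 × 0.965 = 4632
Band 5: 14500 × 0.934 + 14400 × 0.621 = 13543 + 8942 = 22485
Population now: 0–19=1866, 20–39=12275, 40–59=5878, 60–79=4632, 80+=22485
Period 2.
Births: 12275 × 0.246 = 3020 ; 5878 × 0.071 = 417 → total 3437
Band 2: 1866 × 0.959 = 1789
Band 3: 12275 × 0.948 = 11637
Band 4: 5878 × 0.965 = 5672
Band 5: 4632 × 0.934 + 22485 × 0.621 = 4326 + 13963 = 18289
Population now: 0–19=3437, 20–39=1789, 40–59=11637, 60–79=5672, 80+=18289
Scenario A total after 2 periods: 40824
Scenario B projection —
Period 1.
Births: 6200 × 0.276 = 1711 ; 4800 × 0.071 = 341 → total 2052
Band 2: 12800 × 0.959 = 12275
Band 3: 6200 × 0.948 = 5878
Band 4: 4800 × 0.965 = 4632
Band 5: 14500 × 0.934 + 14400 × 0.621 = 13543 + 8942 = 22485
Population now: 0–19=2052, 20–39=12275, 40–59=5878, 60–79=4632, 80+=22485
Period 2.
Births: 12275 × 0.276 = 3388 ; 5878 × 0.071 = 417 → total 3805
Band 2: 2052 × 0.959 = 1968
Band 3: 12275 × 0.948 = 11637
Band 4: 5878 × 0.965 = 5672
Band 5: 4632 × 0.934 + 22485 × 0.621 = 4326 + 13963 = 18289
Population now: 0–19=3805, 20–39=1968, 40–59=11637, 60–79=5672, 80+=18289
Scenario B total after 2 periods: 41371
Difference B − A = 41371 − 40824 = 547

547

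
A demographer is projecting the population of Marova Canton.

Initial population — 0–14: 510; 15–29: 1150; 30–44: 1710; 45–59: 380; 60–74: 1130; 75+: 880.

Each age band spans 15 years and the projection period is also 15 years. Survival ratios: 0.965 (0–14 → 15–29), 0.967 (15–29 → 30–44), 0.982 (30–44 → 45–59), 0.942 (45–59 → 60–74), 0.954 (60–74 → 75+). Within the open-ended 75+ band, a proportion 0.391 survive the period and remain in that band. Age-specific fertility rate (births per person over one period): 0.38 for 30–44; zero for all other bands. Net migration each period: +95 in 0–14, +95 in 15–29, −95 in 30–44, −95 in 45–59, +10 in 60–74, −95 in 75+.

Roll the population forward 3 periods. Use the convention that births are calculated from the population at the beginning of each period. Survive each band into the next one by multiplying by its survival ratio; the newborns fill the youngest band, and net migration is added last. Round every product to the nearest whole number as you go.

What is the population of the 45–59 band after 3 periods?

Numbering the groups 1..6 from youngest to oldest:
[period 1]
Births: 1710 × 0.38 = 650
Group 2: 510 × 0.965 = 492
Group 3: 1150 × 0.967 = 1112
Group 4: 1710 × 0.982 = 1679
Group 5: 380 × 0.942 = 358
Group 6: 1130 × 0.954 + 880 × 0.391 = 1078 + 344 = 1422
Net migration: Group 1 + 95 → 745; Group 2 + 95 → 587; Group 3 − 95 → 1017; Group 4 − 95 → 1584; Group 5 + 10 → 368; Group 6 − 95 → 1327
→ [745, 587, 1017, 1584, 368, 1327]
[period 2]
Births: 1017 × 0.38 = 386
Group 2: 745 × 0.965 = 719
Group 3: 587 × 0.967 = 568
Group 4: 1017 × 0.982 = 999
Group 5: 1584 × 0.942 = 1492
Group 6: 368 × 0.954 + 1327 × 0.391 = 351 + 519 = 870
Net migration: Group 1 + 95 → 481; Group 2 + 95 → 814; Group 3 − 95 → 473; Group 4 − 95 → 904; Group 5 + 10 → 1502; Group 6 − 95 → 775
→ [481, 814, 473, 904, 1502, 775]
[period 3]
Births: 473 × 0.38 = 180
Group 2: 481 × 0.965 = 464
Group 3: 814 × 0.967 = 787
Group 4: 473 × 0.982 = 464
Group 5: 904 × 0.942 = 852
Group 6: 1502 × 0.954 + 775 × 0.391 = 1433 + 303 = 1736
Net migration: Group 1 + 95 → 275; Group 2 + 95 → 559; Group 3 − 95 → 692; Group 4 − 95 → 369; Group 5 + 10 → 862; Group 6 − 95 → 1641
→ [275, 559, 692, 369, 862, 1641]

369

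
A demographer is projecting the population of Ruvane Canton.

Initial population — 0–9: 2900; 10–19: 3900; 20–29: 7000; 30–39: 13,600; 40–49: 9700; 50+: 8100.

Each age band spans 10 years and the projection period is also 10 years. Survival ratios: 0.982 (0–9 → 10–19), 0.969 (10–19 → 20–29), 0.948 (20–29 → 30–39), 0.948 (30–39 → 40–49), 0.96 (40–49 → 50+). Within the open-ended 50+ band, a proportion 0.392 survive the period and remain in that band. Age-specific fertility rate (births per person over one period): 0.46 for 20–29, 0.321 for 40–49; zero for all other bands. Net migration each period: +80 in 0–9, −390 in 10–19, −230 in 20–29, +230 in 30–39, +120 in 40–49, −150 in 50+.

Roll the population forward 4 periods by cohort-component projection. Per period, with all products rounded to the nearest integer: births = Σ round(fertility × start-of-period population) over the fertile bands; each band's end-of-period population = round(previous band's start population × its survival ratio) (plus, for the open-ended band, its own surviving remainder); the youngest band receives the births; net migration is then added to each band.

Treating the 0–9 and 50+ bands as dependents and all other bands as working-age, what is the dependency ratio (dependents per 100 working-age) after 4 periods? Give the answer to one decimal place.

Numbering the bands 1..6 from youngest to oldest:
[period 1]
Births: 7000 × 0.46 = 3220, 9700 × 0.321 = 3114 → total 6334
Band 2: 2900 × 0.982 = 2848
Band 3: 3900 × 0.969 = 3779
Band 4: 7000 × 0.948 = 6636
Band 5: 13600 × 0.948 = 12893
Band 6: 9700 × 0.96 + 8100 × 0.392 = 9312 + 3175 = 12487
Net migration: Band 1 + 80 → 6414; Band 2 − 390 → 2458; Band 3 − 230 → 3549; Band 4 + 230 → 6866; Band 5 + 120 → 13013; Band 6 − 150 → 12337
→ [6414, 2458, 3549, 6866, 13013, 12337]
[period 2]
Births: 3549 × 0.46 = 1633, 13013 × 0.321 = 4177 → total 5810
Band 2: 6414 × 0.982 = 6299
Band 3: 2458 × 0.969 = 2382
Band 4: 3549 × 0.948 = 3364
Band 5: 6866 × 0.948 = 6509
Band 6: 13013 × 0.96 + 12337 × 0.392 = 12492 + 4836 = 17328
Net migration: Band 1 + 80 → 5890; Band 2 − 390 → 5909; Band 3 − 230 → 2152; Band 4 + 230 → 3594; Band 5 + 120 → 6629; Band 6 − 150 → 17178
→ [5890, 5909, 2152, 3594, 6629, 17178]
[period 3]
Births: 2152 × 0.46 = 990, 6629 × 0.321 = 2128 → total 3118
Band 2: 5890 × 0.982 = 5784
Band 3: 5909 × 0.969 = 5726
Band 4: 2152 × 0.948 = 2040
Band 5: 3594 × 0.948 = 3407
Band 6: 6629 × 0.96 + 17178 × 0.392 = 6364 + 6734 = 13098
Net migration: Band 1 + 80 → 3198; Band 2 − 390 → 5394; Band 3 − 230 → 5496; Band 4 + 230 → 2270; Band 5 + 120 → 3527; Band 6 − 150 → 12948
→ [3198, 5394, 5496, 2270, 3527, 12948]
[period 4]
Births: 5496 × 0.46 = 2528, 3527 × 0.321 = 1132 → total 3660
Band 2: 3198 × 0.982 = 3140
Band 3: 5394 × 0.969 = 5227
Band 4: 5496 × 0.948 = 5210
Band 5: 2270 × 0.948 = 2152
Band 6: 3527 × 0.96 + 12948 × 0.392 = 3386 + 5076 = 8462
Net migration: Band 1 + 80 → 3740; Band 2 − 390 → 2750; Band 3 − 230 → 4997; Band 4 + 230 → 5440; Band 5 + 120 → 2272; Band 6 − 150 → 8312
→ [3740, 2750, 4997, 5440, 2272, 8312]
Dependents (band 0–9 + band 50+) = 3740 + 8312 = 12052; working-age = 15459; ratio = 12052/15459 × 100 = 78.0

78.0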